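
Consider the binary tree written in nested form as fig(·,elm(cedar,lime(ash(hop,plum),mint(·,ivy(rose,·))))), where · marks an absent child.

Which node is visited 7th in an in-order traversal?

In-order visits the left subtree, then the node, then the right subtree.
At fig: no left child.
Visit fig.
At fig: go right to elm.
  At elm: go left to cedar.
    cedar is a leaf — visit cedar.
  Visit elm.
  At elm: go right to lime.
    At lime: go left to ash.
      At ash: go left to hop.
        hop is a leaf — visit hop.
      Visit ash.
      At ash: go right to plum.
        plum is a leaf — visit plum.
    Visit lime.
    At lime: go right to mint.
      At mint: no left child.
      Visit mint.
      At mint: go right to ivy.
        At ivy: go left to rose.
          rose is a leaf — visit rose.
        Visit ivy.
        At ivy: no right child.
Full in-order sequence: fig, cedar, elm, hop, ash, plum, lime, mint, rose, ivy.

lime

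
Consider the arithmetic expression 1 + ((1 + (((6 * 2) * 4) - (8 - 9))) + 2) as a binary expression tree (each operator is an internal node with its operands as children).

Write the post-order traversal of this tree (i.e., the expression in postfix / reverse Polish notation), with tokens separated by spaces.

1 1 6 2 * 4 * 8 9 - - + 2 + +

Post-order on an expression tree gives postfix notation: for each operator, emit left operand, right operand, then the operator.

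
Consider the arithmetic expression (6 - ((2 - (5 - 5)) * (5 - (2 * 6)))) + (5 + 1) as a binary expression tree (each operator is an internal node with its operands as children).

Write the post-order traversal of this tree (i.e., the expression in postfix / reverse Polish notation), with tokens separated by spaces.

6 2 5 5 - - 5 2 6 * - * - 5 1 + +

Post-order on an expression tree gives postfix notation: for each operator, emit left operand, right operand, then the operator.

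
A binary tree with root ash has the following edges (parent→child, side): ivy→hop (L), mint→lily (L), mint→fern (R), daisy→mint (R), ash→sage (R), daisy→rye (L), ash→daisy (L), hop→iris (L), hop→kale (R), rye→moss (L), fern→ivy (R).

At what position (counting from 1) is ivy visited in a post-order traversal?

7

Post-order visits the left subtree, then the right subtree, then the node.
At ash: go left to daisy.
  At daisy: go left to rye.
    At rye: go left to moss.
      moss is a leaf — visit moss.
    At rye: no right child.
    Visit rye.
  At daisy: go right to mint.
    At mint: go left to lily.
      lily is a leaf — visit lily.
    At mint: go right to fern.
      At fern: no left child.
      At fern: go right to ivy.
        At ivy: go left to hop.
          At hop: go left to iris.
            iris is a leaf — visit iris.
          At hop: go right to kale.
            kale is a leaf — visit kale.
          Visit hop.
        At ivy: no right child.
        Visit ivy.
      Visit fern.
    Visit mint.
  Visit daisy.
At ash: go right to sage.
  sage is a leaf — visit sage.
Visit ash.
Full post-order sequence: moss, rye, lily, iris, kale, hop, ivy, fern, mint, daisy, sage, ash.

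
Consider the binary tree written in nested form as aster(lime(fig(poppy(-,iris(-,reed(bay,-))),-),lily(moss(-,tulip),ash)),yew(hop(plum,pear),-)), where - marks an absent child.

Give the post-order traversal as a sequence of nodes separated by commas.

Post-order visits the left subtree, then the right subtree, then the node.
At aster: go left to lime.
  At lime: go left to fig.
    At fig: go left to poppy.
      At poppy: no left child.
      At poppy: go right to iris.
        At iris: no left child.
        At iris: go right to reed.
          At reed: go left to bay.
            bay is a leaf — visit bay.
          At reed: no right child.
          Visit reed.
        Visit iris.
      Visit poppy.
    At fig: no right child.
    Visit fig.
  At lime: go right to lily.
    At lily: go left to moss.
      At moss: no left child.
      At moss: go right to tulip.
        tulip is a leaf — visit tulip.
      Visit moss.
    At lily: go right to ash.
      ash is a leaf — visit ash.
    Visit lily.
  Visit lime.
At aster: go right to yew.
  At yew: go left to hop.
    At hop: go left to plum.
      plum is a leaf — visit plum.
    At hop: go right to pear.
      pear is a leaf — visit pear.
    Visit hop.
  At yew: no right child.
  Visit yew.
Visit aster.

bay, reed, iris, poppy, fig, tulip, moss, ash, lily, lime, plum, pear, hop, yew, aster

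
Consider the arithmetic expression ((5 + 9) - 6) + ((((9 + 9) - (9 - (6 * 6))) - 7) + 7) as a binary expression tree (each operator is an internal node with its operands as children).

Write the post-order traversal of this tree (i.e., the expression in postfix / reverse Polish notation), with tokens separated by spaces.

5 9 + 6 - 9 9 + 9 6 6 * - - 7 - 7 + +

Post-order on an expression tree gives postfix notation: for each operator, emit left operand, right operand, then the operator.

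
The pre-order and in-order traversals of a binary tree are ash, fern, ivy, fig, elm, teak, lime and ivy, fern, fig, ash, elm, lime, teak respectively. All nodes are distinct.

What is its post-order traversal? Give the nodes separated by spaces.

The first element of pre-order is the root; it splits in-order into left and right subtrees.
Root ash: left subtree has 3 nodes {ivy, fern, fig}, right has 3 {elm, lime, teak}.
  Root fern: left subtree has 1 node {ivy}, right has 1 {fig}.
  Root elm: left subtree has 0 nodes { }, right has 2 {lime, teak}.
    Root teak: left subtree has 1 node {lime}, right has 0 { }.

ivy fig fern lime teak elm ash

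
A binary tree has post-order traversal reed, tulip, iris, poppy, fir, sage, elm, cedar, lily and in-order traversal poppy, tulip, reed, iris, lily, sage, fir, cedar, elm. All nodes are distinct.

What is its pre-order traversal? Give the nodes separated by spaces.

lily poppy iris tulip reed cedar sage fir elm

The last element of post-order is the root; it splits in-order into left and right subtrees.
Root lily: left subtree has 4 nodes {poppy, tulip, reed, iris}, right has 4 {sage, fir, cedar, elm}.
  Root poppy: left subtree has 0 nodes { }, right has 3 {tulip, reed, iris}.
    Root iris: left subtree has 2 nodes {tulip, reed}, right has 0 { }.
      Root tulip: left subtree has 0 nodes { }, right has 1 {reed}.
  Root cedar: left subtree has 2 nodes {sage, fir}, right has 1 {elm}.
    Root sage: left subtree has 0 nodes { }, right has 1 {fir}.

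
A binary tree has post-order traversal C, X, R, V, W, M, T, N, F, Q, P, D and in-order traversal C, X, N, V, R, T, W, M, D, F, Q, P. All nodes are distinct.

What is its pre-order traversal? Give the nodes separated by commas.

The last element of post-order is the root; it splits in-order into left and right subtrees.
Root D: left subtree has 8 nodes {C, X, N, V, R, T, W, M}, right has 3 {F, Q, P}.
  Root N: left subtree has 2 nodes {C, X}, right has 5 {V, R, T, W, M}.
    Root X: left subtree has 1 node {C}, right has 0 { }.
    Root T: left subtree has 2 nodes {V, R}, right has 2 {W, M}.
      Root V: left subtree has 0 nodes { }, right has 1 {R}.
      Root M: left subtree has 1 node {W}, right has 0 { }.
  Root P: left subtree has 2 nodes {F, Q}, right has 0 { }.
    Root Q: left subtree has 1 node {F}, right has 0 { }.

D, N, X, C, T, V, R, M, W, P, Q, F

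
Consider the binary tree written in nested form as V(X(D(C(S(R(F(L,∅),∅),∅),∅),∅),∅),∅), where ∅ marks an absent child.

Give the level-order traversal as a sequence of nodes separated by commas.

Level-order visits nodes level by level from the root, left to right within each level.
Level 0: V
Level 1: X
Level 2: D
Level 3: C
Level 4: S
Level 5: R
Level 6: F
Level 7: L

V, X, D, C, S, R, F, L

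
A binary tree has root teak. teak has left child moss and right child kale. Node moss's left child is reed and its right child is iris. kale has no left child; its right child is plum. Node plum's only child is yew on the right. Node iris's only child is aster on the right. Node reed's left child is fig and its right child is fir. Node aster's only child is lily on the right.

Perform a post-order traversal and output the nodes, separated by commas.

Post-order visits the left subtree, then the right subtree, then the node.
At teak: go left to moss.
  At moss: go left to reed.
    At reed: go left to fig.
      fig is a leaf — visit fig.
    At reed: go right to fir.
      fir is a leaf — visit fir.
    Visit reed.
  At moss: go right to iris.
    At iris: no left child.
    At iris: go right to aster.
      At aster: no left child.
      At aster: go right to lily.
        lily is a leaf — visit lily.
      Visit aster.
    Visit iris.
  Visit moss.
At teak: go right to kale.
  At kale: no left child.
  At kale: go right to plum.
    At plum: no left child.
    At plum: go right to yew.
      yew is a leaf — visit yew.
    Visit plum.
  Visit kale.
Visit teak.

fig, fir, reed, lily, aster, iris, moss, yew, plum, kale, teak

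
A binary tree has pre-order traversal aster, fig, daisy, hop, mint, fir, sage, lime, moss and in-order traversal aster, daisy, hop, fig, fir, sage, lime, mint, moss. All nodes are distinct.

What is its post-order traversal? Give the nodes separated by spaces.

The first element of pre-order is the root; it splits in-order into left and right subtrees.
Root aster: left subtree has 0 nodes { }, right has 8 {daisy, hop, fig, fir, sage, lime, mint, moss}.
  Root fig: left subtree has 2 nodes {daisy, hop}, right has 5 {fir, sage, lime, mint, moss}.
    Root daisy: left subtree has 0 nodes { }, right has 1 {hop}.
    Root mint: left subtree has 3 nodes {fir, sage, lime}, right has 1 {moss}.
      Root fir: left subtree has 0 nodes { }, right has 2 {sage, lime}.
        Root sage: left subtree has 0 nodes { }, right has 1 {lime}.

hop daisy lime sage fir moss mint fig aster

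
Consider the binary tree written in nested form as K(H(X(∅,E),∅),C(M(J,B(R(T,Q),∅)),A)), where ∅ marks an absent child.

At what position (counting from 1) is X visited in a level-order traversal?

4

Level-order visits nodes level by level from the root, left to right within each level.
Level 0: K
Level 1: H, C
Level 2: X, M, A
Level 3: E, J, B
Level 4: R
Level 5: T, Q
Full level-order sequence: K, H, C, X, M, A, E, J, B, R, T, Q.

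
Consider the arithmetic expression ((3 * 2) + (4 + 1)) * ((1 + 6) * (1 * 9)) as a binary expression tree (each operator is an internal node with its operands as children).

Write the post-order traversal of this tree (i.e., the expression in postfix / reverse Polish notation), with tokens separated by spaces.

Post-order on an expression tree gives postfix notation: for each operator, emit left operand, right operand, then the operator.

3 2 * 4 1 + + 1 6 + 1 9 * * *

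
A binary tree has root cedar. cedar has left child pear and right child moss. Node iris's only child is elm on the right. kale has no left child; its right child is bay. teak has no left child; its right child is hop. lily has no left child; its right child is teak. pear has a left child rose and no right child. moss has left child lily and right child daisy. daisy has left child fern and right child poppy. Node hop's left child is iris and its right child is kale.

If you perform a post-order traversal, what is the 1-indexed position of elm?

3

Post-order visits the left subtree, then the right subtree, then the node.
At cedar: go left to pear.
  At pear: go left to rose.
    rose is a leaf — visit rose.
  At pear: no right child.
  Visit pear.
At cedar: go right to moss.
  At moss: go left to lily.
    At lily: no left child.
    At lily: go right to teak.
      At teak: no left child.
      At teak: go right to hop.
        At hop: go left to iris.
          At iris: no left child.
          At iris: go right to elm.
            elm is a leaf — visit elm.
          Visit iris.
        At hop: go right to kale.
          At kale: no left child.
          At kale: go right to bay.
            bay is a leaf — visit bay.
          Visit kale.
        Visit hop.
      Visit teak.
    Visit lily.
  At moss: go right to daisy.
    At daisy: go left to fern.
      fern is a leaf — visit fern.
    At daisy: go right to poppy.
      poppy is a leaf — visit poppy.
    Visit daisy.
  Visit moss.
Visit cedar.
Full post-order sequence: rose, pear, elm, iris, bay, kale, hop, teak, lily, fern, poppy, daisy, moss, cedar.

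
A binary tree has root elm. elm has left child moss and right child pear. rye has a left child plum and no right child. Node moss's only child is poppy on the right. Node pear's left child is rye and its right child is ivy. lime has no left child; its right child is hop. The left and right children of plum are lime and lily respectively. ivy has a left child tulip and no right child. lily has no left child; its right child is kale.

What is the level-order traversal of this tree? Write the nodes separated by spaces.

elm moss pear poppy rye ivy plum tulip lime lily hop kale

Level-order visits nodes level by level from the root, left to right within each level.
Level 0: elm
Level 1: moss, pear
Level 2: poppy, rye, ivy
Level 3: plum, tulip
Level 4: lime, lily
Level 5: hop, kale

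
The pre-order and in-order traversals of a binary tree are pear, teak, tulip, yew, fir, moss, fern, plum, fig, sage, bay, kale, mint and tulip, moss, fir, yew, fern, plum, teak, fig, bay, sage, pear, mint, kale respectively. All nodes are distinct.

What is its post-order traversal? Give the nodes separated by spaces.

The first element of pre-order is the root; it splits in-order into left and right subtrees.
Root pear: left subtree has 10 nodes {tulip, moss, fir, yew, fern, plum, teak, fig, bay, sage}, right has 2 {mint, kale}.
  Root teak: left subtree has 6 nodes {tulip, moss, fir, yew, fern, plum}, right has 3 {fig, bay, sage}.
    Root tulip: left subtree has 0 nodes { }, right has 5 {moss, fir, yew, fern, plum}.
      Root yew: left subtree has 2 nodes {moss, fir}, right has 2 {fern, plum}.
        Root fir: left subtree has 1 node {moss}, right has 0 { }.
        Root fern: left subtree has 0 nodes { }, right has 1 {plum}.
    Root fig: left subtree has 0 nodes { }, right has 2 {bay, sage}.
      Root sage: left subtree has 1 node {bay}, right has 0 { }.
  Root kale: left subtree has 1 node {mint}, right has 0 { }.

moss fir plum fern yew tulip bay sage fig teak mint kale pear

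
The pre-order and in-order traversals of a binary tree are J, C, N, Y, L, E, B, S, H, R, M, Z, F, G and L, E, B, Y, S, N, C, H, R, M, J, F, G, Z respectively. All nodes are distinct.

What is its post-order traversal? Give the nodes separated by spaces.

The first element of pre-order is the root; it splits in-order into left and right subtrees.
Root J: left subtree has 10 nodes {L, E, B, Y, S, N, C, H, R, M}, right has 3 {F, G, Z}.
  Root C: left subtree has 6 nodes {L, E, B, Y, S, N}, right has 3 {H, R, M}.
    Root N: left subtree has 5 nodes {L, E, B, Y, S}, right has 0 { }.
      Root Y: left subtree has 3 nodes {L, E, B}, right has 1 {S}.
        Root L: left subtree has 0 nodes { }, right has 2 {E, B}.
          Root E: left subtree has 0 nodes { }, right has 1 {B}.
    Root H: left subtree has 0 nodes { }, right has 2 {R, M}.
      Root R: left subtree has 0 nodes { }, right has 1 {M}.
  Root Z: left subtree has 2 nodes {F, G}, right has 0 { }.
    Root F: left subtree has 0 nodes { }, right has 1 {G}.

B E L S Y N M R H C G F Z J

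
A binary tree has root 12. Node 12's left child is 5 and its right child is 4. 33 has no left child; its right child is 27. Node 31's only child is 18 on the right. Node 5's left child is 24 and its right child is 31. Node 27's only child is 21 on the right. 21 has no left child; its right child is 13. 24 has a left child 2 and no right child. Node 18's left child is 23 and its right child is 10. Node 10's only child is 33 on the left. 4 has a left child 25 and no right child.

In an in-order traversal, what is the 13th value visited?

In-order visits the left subtree, then the node, then the right subtree.
At 12: go left to 5.
  At 5: go left to 24.
    At 24: go left to 2.
      2 is a leaf — visit 2.
    Visit 24.
    At 24: no right child.
  Visit 5.
  At 5: go right to 31.
    At 31: no left child.
    Visit 31.
    At 31: go right to 18.
      At 18: go left to 23.
        23 is a leaf — visit 23.
      Visit 18.
      At 18: go right to 10.
        At 10: go left to 33.
          At 33: no left child.
          Visit 33.
          At 33: go right to 27.
            At 27: no left child.
            Visit 27.
            At 27: go right to 21.
              At 21: no left child.
              Visit 21.
              At 21: go right to 13.
                13 is a leaf — visit 13.
        Visit 10.
        At 10: no right child.
Visit 12.
At 12: go right to 4.
  At 4: go left to 25.
    25 is a leaf — visit 25.
  Visit 4.
  At 4: no right child.
Full in-order sequence: 2, 24, 5, 31, 23, 18, 33, 27, 21, 13, 10, 12, 25, 4.

25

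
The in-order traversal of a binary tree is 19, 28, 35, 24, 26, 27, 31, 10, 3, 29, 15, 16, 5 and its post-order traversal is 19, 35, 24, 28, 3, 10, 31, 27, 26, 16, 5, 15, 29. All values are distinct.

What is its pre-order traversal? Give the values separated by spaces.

The last element of post-order is the root; it splits in-order into left and right subtrees.
Root 29: left subtree has 9 nodes {19, 28, 35, 24, 26, 27, 31, 10, 3}, right has 3 {15, 16, 5}.
  Root 26: left subtree has 4 nodes {19, 28, 35, 24}, right has 4 {27, 31, 10, 3}.
    Root 28: left subtree has 1 node {19}, right has 2 {35, 24}.
      Root 24: left subtree has 1 node {35}, right has 0 { }.
    Root 27: left subtree has 0 nodes { }, right has 3 {31, 10, 3}.
      Root 31: left subtree has 0 nodes { }, right has 2 {10, 3}.
        Root 10: left subtree has 0 nodes { }, right has 1 {3}.
  Root 15: left subtree has 0 nodes { }, right has 2 {16, 5}.
    Root 5: left subtree has 1 node {16}, right has 0 { }.

29 26 28 19 24 35 27 31 10 3 15 5 16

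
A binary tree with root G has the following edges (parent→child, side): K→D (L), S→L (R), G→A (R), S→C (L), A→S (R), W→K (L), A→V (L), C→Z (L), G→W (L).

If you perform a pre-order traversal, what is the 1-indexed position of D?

4

Pre-order visits the node, then its left subtree, then its right subtree.
Visit G.
At G: go left to W.
  Visit W.
  At W: go left to K.
    Visit K.
    At K: go left to D.
      D is a leaf — visit D.
    At K: no right child.
  At W: no right child.
At G: go right to A.
  Visit A.
  At A: go left to V.
    V is a leaf — visit V.
  At A: go right to S.
    Visit S.
    At S: go left to C.
      Visit C.
      At C: go left to Z.
        Z is a leaf — visit Z.
      At C: no right child.
    At S: go right to L.
      L is a leaf — visit L.
Full pre-order sequence: G, W, K, D, A, V, S, C, Z, L.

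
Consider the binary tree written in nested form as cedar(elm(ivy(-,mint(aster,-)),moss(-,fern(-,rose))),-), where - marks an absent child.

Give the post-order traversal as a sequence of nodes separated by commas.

aster, mint, ivy, rose, fern, moss, elm, cedar

Post-order visits the left subtree, then the right subtree, then the node.
At cedar: go left to elm.
  At elm: go left to ivy.
    At ivy: no left child.
    At ivy: go right to mint.
      At mint: go left to aster.
        aster is a leaf — visit aster.
      At mint: no right child.
      Visit mint.
    Visit ivy.
  At elm: go right to moss.
    At moss: no left child.
    At moss: go right to fern.
      At fern: no left child.
      At fern: go right to rose.
        rose is a leaf — visit rose.
      Visit fern.
    Visit moss.
  Visit elm.
At cedar: no right child.
Visit cedar.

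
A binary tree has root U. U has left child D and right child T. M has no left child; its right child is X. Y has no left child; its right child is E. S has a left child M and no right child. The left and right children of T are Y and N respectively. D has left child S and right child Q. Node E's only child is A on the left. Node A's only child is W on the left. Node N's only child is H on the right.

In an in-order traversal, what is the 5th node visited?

In-order visits the left subtree, then the node, then the right subtree.
At U: go left to D.
  At D: go left to S.
    At S: go left to M.
      At M: no left child.
      Visit M.
      At M: go right to X.
        X is a leaf — visit X.
    Visit S.
    At S: no right child.
  Visit D.
  At D: go right to Q.
    Q is a leaf — visit Q.
Visit U.
At U: go right to T.
  At T: go left to Y.
    At Y: no left child.
    Visit Y.
    At Y: go right to E.
      At E: go left to A.
        At A: go left to W.
          W is a leaf — visit W.
        Visit A.
        At A: no right child.
      Visit E.
      At E: no right child.
  Visit T.
  At T: go right to N.
    At N: no left child.
    Visit N.
    At N: go right to H.
      H is a leaf — visit H.
Full in-order sequence: M, X, S, D, Q, U, Y, W, A, E, T, N, H.

Q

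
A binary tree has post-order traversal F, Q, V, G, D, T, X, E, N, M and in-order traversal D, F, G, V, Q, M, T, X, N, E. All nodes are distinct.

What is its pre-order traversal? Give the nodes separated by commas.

M, D, G, F, V, Q, N, X, T, E

The last element of post-order is the root; it splits in-order into left and right subtrees.
Root M: left subtree has 5 nodes {D, F, G, V, Q}, right has 4 {T, X, N, E}.
  Root D: left subtree has 0 nodes { }, right has 4 {F, G, V, Q}.
    Root G: left subtree has 1 node {F}, right has 2 {V, Q}.
      Root V: left subtree has 0 nodes { }, right has 1 {Q}.
  Root N: left subtree has 2 nodes {T, X}, right has 1 {E}.
    Root X: left subtree has 1 node {T}, right has 0 { }.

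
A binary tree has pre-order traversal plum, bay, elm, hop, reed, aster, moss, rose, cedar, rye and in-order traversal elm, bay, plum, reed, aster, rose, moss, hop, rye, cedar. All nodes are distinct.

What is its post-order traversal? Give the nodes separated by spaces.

The first element of pre-order is the root; it splits in-order into left and right subtrees.
Root plum: left subtree has 2 nodes {elm, bay}, right has 7 {reed, aster, rose, moss, hop, rye, cedar}.
  Root bay: left subtree has 1 node {elm}, right has 0 { }.
  Root hop: left subtree has 4 nodes {reed, aster, rose, moss}, right has 2 {rye, cedar}.
    Root reed: left subtree has 0 nodes { }, right has 3 {aster, rose, moss}.
      Root aster: left subtree has 0 nodes { }, right has 2 {rose, moss}.
        Root moss: left subtree has 1 node {rose}, right has 0 { }.
    Root cedar: left subtree has 1 node {rye}, right has 0 { }.

elm bay rose moss aster reed rye cedar hop plum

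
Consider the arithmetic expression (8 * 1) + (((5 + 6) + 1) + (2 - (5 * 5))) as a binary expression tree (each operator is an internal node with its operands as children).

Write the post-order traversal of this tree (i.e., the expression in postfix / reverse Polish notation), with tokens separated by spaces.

8 1 * 5 6 + 1 + 2 5 5 * - + +

Post-order on an expression tree gives postfix notation: for each operator, emit left operand, right operand, then the operator.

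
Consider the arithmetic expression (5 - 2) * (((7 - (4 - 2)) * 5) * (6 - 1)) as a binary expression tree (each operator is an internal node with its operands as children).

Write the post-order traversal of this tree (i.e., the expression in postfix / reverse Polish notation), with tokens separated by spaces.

5 2 - 7 4 2 - - 5 * 6 1 - * *

Post-order on an expression tree gives postfix notation: for each operator, emit left operand, right operand, then the operator.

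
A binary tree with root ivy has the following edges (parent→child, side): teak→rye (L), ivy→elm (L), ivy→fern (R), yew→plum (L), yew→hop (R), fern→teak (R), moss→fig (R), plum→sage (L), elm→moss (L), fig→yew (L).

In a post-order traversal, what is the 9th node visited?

Post-order visits the left subtree, then the right subtree, then the node.
At ivy: go left to elm.
  At elm: go left to moss.
    At moss: no left child.
    At moss: go right to fig.
      At fig: go left to yew.
        At yew: go left to plum.
          At plum: go left to sage.
            sage is a leaf — visit sage.
          At plum: no right child.
          Visit plum.
        At yew: go right to hop.
          hop is a leaf — visit hop.
        Visit yew.
      At fig: no right child.
      Visit fig.
    Visit moss.
  At elm: no right child.
  Visit elm.
At ivy: go right to fern.
  At fern: no left child.
  At fern: go right to teak.
    At teak: go left to rye.
      rye is a leaf — visit rye.
    At teak: no right child.
    Visit teak.
  Visit fern.
Visit ivy.
Full post-order sequence: sage, plum, hop, yew, fig, moss, elm, rye, teak, fern, ivy.

teak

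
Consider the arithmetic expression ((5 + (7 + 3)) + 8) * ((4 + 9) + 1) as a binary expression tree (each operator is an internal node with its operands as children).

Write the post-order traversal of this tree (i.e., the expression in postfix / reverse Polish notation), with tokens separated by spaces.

5 7 3 + + 8 + 4 9 + 1 + *

Post-order on an expression tree gives postfix notation: for each operator, emit left operand, right operand, then the operator.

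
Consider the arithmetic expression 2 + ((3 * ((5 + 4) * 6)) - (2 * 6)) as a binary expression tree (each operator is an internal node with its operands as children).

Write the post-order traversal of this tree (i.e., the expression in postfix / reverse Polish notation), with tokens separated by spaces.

Post-order on an expression tree gives postfix notation: for each operator, emit left operand, right operand, then the operator.

2 3 5 4 + 6 * * 2 6 * - +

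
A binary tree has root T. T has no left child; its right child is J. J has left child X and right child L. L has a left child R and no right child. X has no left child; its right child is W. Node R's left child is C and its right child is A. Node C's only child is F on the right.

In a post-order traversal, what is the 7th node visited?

Post-order visits the left subtree, then the right subtree, then the node.
At T: no left child.
At T: go right to J.
  At J: go left to X.
    At X: no left child.
    At X: go right to W.
      W is a leaf — visit W.
    Visit X.
  At J: go right to L.
    At L: go left to R.
      At R: go left to C.
        At C: no left child.
        At C: go right to F.
          F is a leaf — visit F.
        Visit C.
      At R: go right to A.
        A is a leaf — visit A.
      Visit R.
    At L: no right child.
    Visit L.
  Visit J.
Visit T.
Full post-order sequence: W, X, F, C, A, R, L, J, T.

L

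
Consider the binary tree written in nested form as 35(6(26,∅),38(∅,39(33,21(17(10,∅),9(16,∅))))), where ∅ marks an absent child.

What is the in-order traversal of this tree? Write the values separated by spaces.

In-order visits the left subtree, then the node, then the right subtree.
At 35: go left to 6.
  At 6: go left to 26.
    26 is a leaf — visit 26.
  Visit 6.
  At 6: no right child.
Visit 35.
At 35: go right to 38.
  At 38: no left child.
  Visit 38.
  At 38: go right to 39.
    At 39: go left to 33.
      33 is a leaf — visit 33.
    Visit 39.
    At 39: go right to 21.
      At 21: go left to 17.
        At 17: go left to 10.
          10 is a leaf — visit 10.
        Visit 17.
        At 17: no right child.
      Visit 21.
      At 21: go right to 9.
        At 9: go left to 16.
          16 is a leaf — visit 16.
        Visit 9.
        At 9: no right child.

26 6 35 38 33 39 10 17 21 16 9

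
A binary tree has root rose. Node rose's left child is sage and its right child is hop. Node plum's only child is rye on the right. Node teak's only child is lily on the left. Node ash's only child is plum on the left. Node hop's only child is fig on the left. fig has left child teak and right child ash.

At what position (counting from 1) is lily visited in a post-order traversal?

2

Post-order visits the left subtree, then the right subtree, then the node.
At rose: go left to sage.
  sage is a leaf — visit sage.
At rose: go right to hop.
  At hop: go left to fig.
    At fig: go left to teak.
      At teak: go left to lily.
        lily is a leaf — visit lily.
      At teak: no right child.
      Visit teak.
    At fig: go right to ash.
      At ash: go left to plum.
        At plum: no left child.
        At plum: go right to rye.
          rye is a leaf — visit rye.
        Visit plum.
      At ash: no right child.
      Visit ash.
    Visit fig.
  At hop: no right child.
  Visit hop.
Visit rose.
Full post-order sequence: sage, lily, teak, rye, plum, ash, fig, hop, rose.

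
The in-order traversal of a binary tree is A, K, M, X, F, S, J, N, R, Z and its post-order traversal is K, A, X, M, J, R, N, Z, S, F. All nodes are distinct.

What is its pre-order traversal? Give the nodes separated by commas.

The last element of post-order is the root; it splits in-order into left and right subtrees.
Root F: left subtree has 4 nodes {A, K, M, X}, right has 5 {S, J, N, R, Z}.
  Root M: left subtree has 2 nodes {A, K}, right has 1 {X}.
    Root A: left subtree has 0 nodes { }, right has 1 {K}.
  Root S: left subtree has 0 nodes { }, right has 4 {J, N, R, Z}.
    Root Z: left subtree has 3 nodes {J, N, R}, right has 0 { }.
      Root N: left subtree has 1 node {J}, right has 1 {R}.

F, M, A, K, X, S, Z, N, J, R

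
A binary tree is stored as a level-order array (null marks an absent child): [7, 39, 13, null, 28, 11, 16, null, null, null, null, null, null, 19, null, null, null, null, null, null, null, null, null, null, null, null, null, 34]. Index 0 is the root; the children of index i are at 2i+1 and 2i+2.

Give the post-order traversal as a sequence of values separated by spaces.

Post-order visits the left subtree, then the right subtree, then the node.
At 7: go left to 39.
  At 39: no left child.
  At 39: go right to 28.
    28 is a leaf — visit 28.
  Visit 39.
At 7: go right to 13.
  At 13: go left to 11.
    11 is a leaf — visit 11.
  At 13: go right to 16.
    At 16: go left to 19.
      At 19: go left to 34.
        34 is a leaf — visit 34.
      At 19: no right child.
      Visit 19.
    At 16: no right child.
    Visit 16.
  Visit 13.
Visit 7.

28 39 11 34 19 16 13 7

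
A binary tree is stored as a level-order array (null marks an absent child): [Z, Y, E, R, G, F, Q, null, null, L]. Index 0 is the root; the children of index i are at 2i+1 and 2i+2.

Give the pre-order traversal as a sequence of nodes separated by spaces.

Pre-order visits the node, then its left subtree, then its right subtree.
Visit Z.
At Z: go left to Y.
  Visit Y.
  At Y: go left to R.
    R is a leaf — visit R.
  At Y: go right to G.
    Visit G.
    At G: go left to L.
      L is a leaf — visit L.
    At G: no right child.
At Z: go right to E.
  Visit E.
  At E: go left to F.
    F is a leaf — visit F.
  At E: go right to Q.
    Q is a leaf — visit Q.

Z Y R G L E F Q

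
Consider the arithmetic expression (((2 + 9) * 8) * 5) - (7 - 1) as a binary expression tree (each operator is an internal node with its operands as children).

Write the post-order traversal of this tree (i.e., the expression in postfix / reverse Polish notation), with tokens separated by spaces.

2 9 + 8 * 5 * 7 1 - -

Post-order on an expression tree gives postfix notation: for each operator, emit left operand, right operand, then the operator.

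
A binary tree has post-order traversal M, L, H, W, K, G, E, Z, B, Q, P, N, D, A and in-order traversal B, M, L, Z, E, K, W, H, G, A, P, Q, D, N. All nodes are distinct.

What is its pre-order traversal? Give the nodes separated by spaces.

A B Z L M E G K W H D P Q N

The last element of post-order is the root; it splits in-order into left and right subtrees.
Root A: left subtree has 9 nodes {B, M, L, Z, E, K, W, H, G}, right has 4 {P, Q, D, N}.
  Root B: left subtree has 0 nodes { }, right has 8 {M, L, Z, E, K, W, H, G}.
    Root Z: left subtree has 2 nodes {M, L}, right has 5 {E, K, W, H, G}.
      Root L: left subtree has 1 node {M}, right has 0 { }.
      Root E: left subtree has 0 nodes { }, right has 4 {K, W, H, G}.
        Root G: left subtree has 3 nodes {K, W, H}, right has 0 { }.
          Root K: left subtree has 0 nodes { }, right has 2 {W, H}.
            Root W: left subtree has 0 nodes { }, right has 1 {H}.
  Root D: left subtree has 2 nodes {P, Q}, right has 1 {N}.
    Root P: left subtree has 0 nodes { }, right has 1 {Q}.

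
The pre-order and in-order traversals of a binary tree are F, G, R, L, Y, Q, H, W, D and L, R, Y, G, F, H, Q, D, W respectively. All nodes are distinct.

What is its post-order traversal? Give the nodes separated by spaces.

The first element of pre-order is the root; it splits in-order into left and right subtrees.
Root F: left subtree has 4 nodes {L, R, Y, G}, right has 4 {H, Q, D, W}.
  Root G: left subtree has 3 nodes {L, R, Y}, right has 0 { }.
    Root R: left subtree has 1 node {L}, right has 1 {Y}.
  Root Q: left subtree has 1 node {H}, right has 2 {D, W}.
    Root W: left subtree has 1 node {D}, right has 0 { }.

L Y R G H D W Q F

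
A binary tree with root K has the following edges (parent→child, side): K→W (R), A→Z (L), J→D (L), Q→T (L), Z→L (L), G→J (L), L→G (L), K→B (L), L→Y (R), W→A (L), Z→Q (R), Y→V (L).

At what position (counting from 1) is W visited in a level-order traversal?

Level-order visits nodes level by level from the root, left to right within each level.
Level 0: K
Level 1: B, W
Level 2: A
Level 3: Z
Level 4: L, Q
Level 5: G, Y, T
Level 6: J, V
Level 7: D
Full level-order sequence: K, B, W, A, Z, L, Q, G, Y, T, J, V, D.

3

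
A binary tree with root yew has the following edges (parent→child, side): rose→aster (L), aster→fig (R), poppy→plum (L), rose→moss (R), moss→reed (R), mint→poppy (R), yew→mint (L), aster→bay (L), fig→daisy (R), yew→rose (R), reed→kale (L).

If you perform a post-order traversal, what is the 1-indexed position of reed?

9

Post-order visits the left subtree, then the right subtree, then the node.
At yew: go left to mint.
  At mint: no left child.
  At mint: go right to poppy.
    At poppy: go left to plum.
      plum is a leaf — visit plum.
    At poppy: no right child.
    Visit poppy.
  Visit mint.
At yew: go right to rose.
  At rose: go left to aster.
    At aster: go left to bay.
      bay is a leaf — visit bay.
    At aster: go right to fig.
      At fig: no left child.
      At fig: go right to daisy.
        daisy is a leaf — visit daisy.
      Visit fig.
    Visit aster.
  At rose: go right to moss.
    At moss: no left child.
    At moss: go right to reed.
      At reed: go left to kale.
        kale is a leaf — visit kale.
      At reed: no right child.
      Visit reed.
    Visit moss.
  Visit rose.
Visit yew.
Full post-order sequence: plum, poppy, mint, bay, daisy, fig, aster, kale, reed, moss, rose, yew.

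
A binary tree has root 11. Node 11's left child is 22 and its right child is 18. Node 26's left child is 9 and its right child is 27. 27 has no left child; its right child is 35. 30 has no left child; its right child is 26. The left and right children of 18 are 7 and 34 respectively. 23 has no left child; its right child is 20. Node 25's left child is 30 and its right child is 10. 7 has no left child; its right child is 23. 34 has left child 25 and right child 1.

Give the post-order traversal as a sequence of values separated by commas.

22, 20, 23, 7, 9, 35, 27, 26, 30, 10, 25, 1, 34, 18, 11

Post-order visits the left subtree, then the right subtree, then the node.
At 11: go left to 22.
  22 is a leaf — visit 22.
At 11: go right to 18.
  At 18: go left to 7.
    At 7: no left child.
    At 7: go right to 23.
      At 23: no left child.
      At 23: go right to 20.
        20 is a leaf — visit 20.
      Visit 23.
    Visit 7.
  At 18: go right to 34.
    At 34: go left to 25.
      At 25: go left to 30.
        At 30: no left child.
        At 30: go right to 26.
          At 26: go left to 9.
            9 is a leaf — visit 9.
          At 26: go right to 27.
            At 27: no left child.
            At 27: go right to 35.
              35 is a leaf — visit 35.
            Visit 27.
          Visit 26.
        Visit 30.
      At 25: go right to 10.
        10 is a leaf — visit 10.
      Visit 25.
    At 34: go right to 1.
      1 is a leaf — visit 1.
    Visit 34.
  Visit 18.
Visit 11.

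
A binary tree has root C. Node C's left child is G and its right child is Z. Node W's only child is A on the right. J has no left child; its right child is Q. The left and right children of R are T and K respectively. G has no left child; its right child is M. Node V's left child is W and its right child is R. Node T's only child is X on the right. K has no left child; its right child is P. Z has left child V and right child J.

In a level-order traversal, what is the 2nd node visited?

Level-order visits nodes level by level from the root, left to right within each level.
Level 0: C
Level 1: G, Z
Level 2: M, V, J
Level 3: W, R, Q
Level 4: A, T, K
Level 5: X, P
Full level-order sequence: C, G, Z, M, V, J, W, R, Q, A, T, K, X, P.

G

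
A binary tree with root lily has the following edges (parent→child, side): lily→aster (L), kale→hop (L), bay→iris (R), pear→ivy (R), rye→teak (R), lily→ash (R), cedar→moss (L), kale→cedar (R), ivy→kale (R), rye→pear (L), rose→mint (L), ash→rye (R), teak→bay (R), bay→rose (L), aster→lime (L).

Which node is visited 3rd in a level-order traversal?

Level-order visits nodes level by level from the root, left to right within each level.
Level 0: lily
Level 1: aster, ash
Level 2: lime, rye
Level 3: pear, teak
Level 4: ivy, bay
Level 5: kale, rose, iris
Level 6: hop, cedar, mint
Level 7: moss
Full level-order sequence: lily, aster, ash, lime, rye, pear, teak, ivy, bay, kale, rose, iris, hop, cedar, mint, moss.

ash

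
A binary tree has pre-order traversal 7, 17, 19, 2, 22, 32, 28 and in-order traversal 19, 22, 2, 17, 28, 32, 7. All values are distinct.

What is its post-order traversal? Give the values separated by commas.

The first element of pre-order is the root; it splits in-order into left and right subtrees.
Root 7: left subtree has 6 nodes {19, 22, 2, 17, 28, 32}, right has 0 { }.
  Root 17: left subtree has 3 nodes {19, 22, 2}, right has 2 {28, 32}.
    Root 19: left subtree has 0 nodes { }, right has 2 {22, 2}.
      Root 2: left subtree has 1 node {22}, right has 0 { }.
    Root 32: left subtree has 1 node {28}, right has 0 { }.

22, 2, 19, 28, 32, 17, 7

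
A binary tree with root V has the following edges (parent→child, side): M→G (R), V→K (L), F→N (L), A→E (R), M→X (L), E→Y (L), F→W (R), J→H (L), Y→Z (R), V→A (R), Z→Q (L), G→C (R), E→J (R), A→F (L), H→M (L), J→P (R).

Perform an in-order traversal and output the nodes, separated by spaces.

K V N F W A Y Q Z E X M G C H J P

In-order visits the left subtree, then the node, then the right subtree.
At V: go left to K.
  K is a leaf — visit K.
Visit V.
At V: go right to A.
  At A: go left to F.
    At F: go left to N.
      N is a leaf — visit N.
    Visit F.
    At F: go right to W.
      W is a leaf — visit W.
  Visit A.
  At A: go right to E.
    At E: go left to Y.
      At Y: no left child.
      Visit Y.
      At Y: go right to Z.
        At Z: go left to Q.
          Q is a leaf — visit Q.
        Visit Z.
        At Z: no right child.
    Visit E.
    At E: go right to J.
      At J: go left to H.
        At H: go left to M.
          At M: go left to X.
            X is a leaf — visit X.
          Visit M.
          At M: go right to G.
            At G: no left child.
            Visit G.
            At G: go right to C.
              C is a leaf — visit C.
        Visit H.
        At H: no right child.
      Visit J.
      At J: go right to P.
        P is a leaf — visit P.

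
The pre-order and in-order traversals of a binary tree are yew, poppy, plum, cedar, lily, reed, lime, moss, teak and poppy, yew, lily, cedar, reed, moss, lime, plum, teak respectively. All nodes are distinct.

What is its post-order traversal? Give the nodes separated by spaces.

The first element of pre-order is the root; it splits in-order into left and right subtrees.
Root yew: left subtree has 1 node {poppy}, right has 7 {lily, cedar, reed, moss, lime, plum, teak}.
  Root plum: left subtree has 5 nodes {lily, cedar, reed, moss, lime}, right has 1 {teak}.
    Root cedar: left subtree has 1 node {lily}, right has 3 {reed, moss, lime}.
      Root reed: left subtree has 0 nodes { }, right has 2 {moss, lime}.
        Root lime: left subtree has 1 node {moss}, right has 0 { }.

poppy lily moss lime reed cedar teak plum yew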